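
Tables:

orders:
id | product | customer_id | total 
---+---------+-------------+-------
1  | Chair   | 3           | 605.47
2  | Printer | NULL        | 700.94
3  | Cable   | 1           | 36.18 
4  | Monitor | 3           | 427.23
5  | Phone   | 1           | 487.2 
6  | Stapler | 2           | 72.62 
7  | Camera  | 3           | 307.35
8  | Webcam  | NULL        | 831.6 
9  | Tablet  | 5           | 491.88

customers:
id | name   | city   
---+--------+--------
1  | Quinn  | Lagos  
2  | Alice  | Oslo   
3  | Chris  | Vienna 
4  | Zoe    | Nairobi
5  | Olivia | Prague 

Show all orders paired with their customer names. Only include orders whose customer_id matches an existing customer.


INNER JOIN keeps only orders rows whose customer_id matches an id in customers. Walk through each order:
  - order 1 (Chair): customer_id=3 -> matches Chris
  - order 2 (Printer): customer_id=NULL, no match -> dropped
  - order 3 (Cable): customer_id=1 -> matches Quinn
  - order 4 (Monitor): customer_id=3 -> matches Chris
  - order 5 (Phone): customer_id=1 -> matches Quinn
  - order 6 (Stapler): customer_id=2 -> matches Alice
  - order 7 (Camera): customer_id=3 -> matches Chris
  - order 8 (Webcam): customer_id=NULL, no match -> dropped
  - order 9 (Tablet): customer_id=5 -> matches Olivia
So 2 of 9 rows are dropped.

SQL:
SELECT a.product, b.name AS customer
FROM orders a
INNER JOIN customers b ON a.customer_id = b.id

Result:
product | customer
--------+---------
Chair   | Chris   
Cable   | Quinn   
Monitor | Chris   
Phone   | Quinn   
Stapler | Alice   
Camera  | Chris   
Tablet  | Olivia  


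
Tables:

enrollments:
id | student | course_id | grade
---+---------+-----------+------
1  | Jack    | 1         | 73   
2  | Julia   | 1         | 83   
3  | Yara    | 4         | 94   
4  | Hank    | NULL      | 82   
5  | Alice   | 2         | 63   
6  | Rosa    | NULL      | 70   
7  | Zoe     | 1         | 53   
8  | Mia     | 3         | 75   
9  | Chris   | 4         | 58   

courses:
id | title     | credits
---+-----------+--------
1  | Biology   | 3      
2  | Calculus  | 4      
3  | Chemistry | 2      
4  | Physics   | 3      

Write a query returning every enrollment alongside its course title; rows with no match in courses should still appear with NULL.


LEFT JOIN keeps every row from enrollments (the left table); where course_id has no match in courses, the course columns become NULL. Walk through each enrollment:
  - enrollment 1 (Jack): course_id=1 -> matches Biology
  - enrollment 2 (Julia): course_id=1 -> matches Biology
  - enrollment 3 (Yara): course_id=4 -> matches Physics
  - enrollment 4 (Hank): course_id=NULL, no match -> kept with NULL
  - enrollment 5 (Alice): course_id=2 -> matches Calculus
  - enrollment 6 (Rosa): course_id=NULL, no match -> kept with NULL
  - enrollment 7 (Zoe): course_id=1 -> matches Biology
  - enrollment 8 (Mia): course_id=3 -> matches Chemistry
  - enrollment 9 (Chris): course_id=4 -> matches Physics
All 9 rows appear; 2 have NULL course.

SQL:
SELECT a.student, b.title AS course
FROM enrollments a
LEFT JOIN courses b ON a.course_id = b.id

Result:
student | course   
--------+----------
Jack    | Biology  
Julia   | Biology  
Yara    | Physics  
Hank    | NULL     
Alice   | Calculus 
Rosa    | NULL     
Zoe     | Biology  
Mia     | Chemistry
Chris   | Physics  


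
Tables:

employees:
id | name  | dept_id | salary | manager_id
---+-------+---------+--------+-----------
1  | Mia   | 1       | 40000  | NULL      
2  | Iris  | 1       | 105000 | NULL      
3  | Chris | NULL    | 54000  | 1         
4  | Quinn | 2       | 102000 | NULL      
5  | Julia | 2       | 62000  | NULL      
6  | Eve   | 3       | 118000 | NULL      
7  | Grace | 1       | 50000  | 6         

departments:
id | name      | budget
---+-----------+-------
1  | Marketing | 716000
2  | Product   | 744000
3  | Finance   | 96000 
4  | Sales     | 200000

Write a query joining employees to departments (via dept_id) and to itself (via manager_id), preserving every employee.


Two LEFT JOINs from the same base table employees: one to departments via dept_id, one to employees itself via manager_id. Both are LEFT so every employee is preserved.
Match against departments:
  - employee 1 (Mia): dept_id=1 -> matches Marketing
  - employee 2 (Iris): dept_id=1 -> matches Marketing
  - employee 3 (Chris): dept_id=NULL, no match -> kept with NULL
  - employee 4 (Quinn): dept_id=2 -> matches Product
  - employee 5 (Julia): dept_id=2 -> matches Product
  - employee 6 (Eve): dept_id=3 -> matches Finance
  - employee 7 (Grace): dept_id=1 -> matches Marketing
Match against employees (self):
  - employee 1 (Mia): manager_id=NULL -> NULL
  - employee 2 (Iris): manager_id=NULL -> NULL
  - employee 3 (Chris): manager_id=1 -> Mia
  - employee 4 (Quinn): manager_id=NULL -> NULL
  - employee 5 (Julia): manager_id=NULL -> NULL
  - employee 6 (Eve): manager_id=NULL -> NULL
  - employee 7 (Grace): manager_id=6 -> Eve

SQL:
SELECT a.name, b.name AS department, c.name AS manager
FROM employees a
LEFT JOIN departments b ON a.dept_id = b.id
LEFT JOIN employees c ON a.manager_id = c.id

Result:
name  | department | manager
------+------------+--------
Mia   | Marketing  | NULL   
Iris  | Marketing  | NULL   
Chris | NULL       | Mia    
Quinn | Product    | NULL   
Julia | Product    | NULL   
Eve   | Finance    | NULL   
Grace | Marketing  | Eve    


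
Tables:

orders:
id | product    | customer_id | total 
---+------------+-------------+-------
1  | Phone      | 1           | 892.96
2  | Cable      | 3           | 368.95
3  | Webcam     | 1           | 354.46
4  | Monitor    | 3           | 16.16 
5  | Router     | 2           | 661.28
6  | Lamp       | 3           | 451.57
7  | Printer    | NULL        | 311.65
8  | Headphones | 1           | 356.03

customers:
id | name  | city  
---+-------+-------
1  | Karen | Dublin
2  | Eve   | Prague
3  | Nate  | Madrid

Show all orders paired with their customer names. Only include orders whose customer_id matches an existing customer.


INNER JOIN keeps only orders rows whose customer_id matches an id in customers. Walk through each order:
  - order 1 (Phone): customer_id=1 -> matches Karen
  - order 2 (Cable): customer_id=3 -> matches Nate
  - order 3 (Webcam): customer_id=1 -> matches Karen
  - order 4 (Monitor): customer_id=3 -> matches Nate
  - order 5 (Router): customer_id=2 -> matches Eve
  - order 6 (Lamp): customer_id=3 -> matches Nate
  - order 7 (Printer): customer_id=NULL, no match -> dropped
  - order 8 (Headphones): customer_id=1 -> matches Karen
So 1 of 8 rows is dropped.

SQL:
SELECT a.product, b.name AS customer
FROM orders a
INNER JOIN customers b ON a.customer_id = b.id

Result:
product    | customer
-----------+---------
Phone      | Karen   
Cable      | Nate    
Webcam     | Karen   
Monitor    | Nate    
Router     | Eve     
Lamp       | Nate    
Headphones | Karen   


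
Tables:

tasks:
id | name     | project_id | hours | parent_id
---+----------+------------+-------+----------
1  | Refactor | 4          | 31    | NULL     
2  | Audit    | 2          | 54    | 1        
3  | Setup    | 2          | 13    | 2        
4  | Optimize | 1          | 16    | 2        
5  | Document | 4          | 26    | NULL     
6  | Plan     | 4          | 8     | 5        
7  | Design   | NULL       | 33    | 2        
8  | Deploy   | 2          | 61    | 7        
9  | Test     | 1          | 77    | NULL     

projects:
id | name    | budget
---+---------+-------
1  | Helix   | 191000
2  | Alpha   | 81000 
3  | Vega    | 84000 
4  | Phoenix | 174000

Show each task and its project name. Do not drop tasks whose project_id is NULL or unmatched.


LEFT JOIN keeps every row from tasks (the left table); where project_id has no match in projects, the project columns become NULL. Walk through each task:
  - task 1 (Refactor): project_id=4 -> matches Phoenix
  - task 2 (Audit): project_id=2 -> matches Alpha
  - task 3 (Setup): project_id=2 -> matches Alpha
  - task 4 (Optimize): project_id=1 -> matches Helix
  - task 5 (Document): project_id=4 -> matches Phoenix
  - task 6 (Plan): project_id=4 -> matches Phoenix
  - task 7 (Design): project_id=NULL, no match -> kept with NULL
  - task 8 (Deploy): project_id=2 -> matches Alpha
  - task 9 (Test): project_id=1 -> matches Helix
All 9 rows appear; 1 has NULL project.

SQL:
SELECT a.name, b.name AS project
FROM tasks a
LEFT JOIN projects b ON a.project_id = b.id

Result:
name     | project
---------+--------
Refactor | Phoenix
Audit    | Alpha  
Setup    | Alpha  
Optimize | Helix  
Document | Phoenix
Plan     | Phoenix
Design   | NULL   
Deploy   | Alpha  
Test     | Helix  


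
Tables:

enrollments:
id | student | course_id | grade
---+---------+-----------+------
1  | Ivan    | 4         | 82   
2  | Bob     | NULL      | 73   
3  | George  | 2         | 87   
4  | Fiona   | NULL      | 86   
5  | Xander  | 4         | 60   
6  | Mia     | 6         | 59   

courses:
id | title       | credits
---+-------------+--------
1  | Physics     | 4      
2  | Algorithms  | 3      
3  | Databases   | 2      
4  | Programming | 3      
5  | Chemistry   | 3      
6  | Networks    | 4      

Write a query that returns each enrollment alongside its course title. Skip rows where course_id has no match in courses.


INNER JOIN keeps only enrollments rows whose course_id matches an id in courses. Walk through each enrollment:
  - enrollment 1 (Ivan): course_id=4 -> matches Programming
  - enrollment 2 (Bob): course_id=NULL, no match -> dropped
  - enrollment 3 (George): course_id=2 -> matches Algorithms
  - enrollment 4 (Fiona): course_id=NULL, no match -> dropped
  - enrollment 5 (Xander): course_id=4 -> matches Programming
  - enrollment 6 (Mia): course_id=6 -> matches Networks
So 2 of 6 rows are dropped.

SQL:
SELECT a.student, b.title AS course
FROM enrollments a
INNER JOIN courses b ON a.course_id = b.id

Result:
student | course     
--------+------------
Ivan    | Programming
George  | Algorithms 
Xander  | Programming
Mia     | Networks   


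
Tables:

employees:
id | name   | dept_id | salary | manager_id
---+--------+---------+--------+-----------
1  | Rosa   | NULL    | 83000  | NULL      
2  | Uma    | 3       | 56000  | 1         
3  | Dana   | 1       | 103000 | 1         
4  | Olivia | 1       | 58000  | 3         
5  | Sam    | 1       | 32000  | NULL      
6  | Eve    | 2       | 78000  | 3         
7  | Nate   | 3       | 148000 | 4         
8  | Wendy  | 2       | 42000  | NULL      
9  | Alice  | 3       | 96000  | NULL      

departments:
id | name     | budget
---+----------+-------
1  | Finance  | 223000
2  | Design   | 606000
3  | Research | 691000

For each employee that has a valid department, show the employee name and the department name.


INNER JOIN keeps only employees rows whose dept_id matches an id in departments. Walk through each employee:
  - employee 1 (Rosa): dept_id=NULL, no match -> dropped
  - employee 2 (Uma): dept_id=3 -> matches Research
  - employee 3 (Dana): dept_id=1 -> matches Finance
  - employee 4 (Olivia): dept_id=1 -> matches Finance
  - employee 5 (Sam): dept_id=1 -> matches Finance
  - employee 6 (Eve): dept_id=2 -> matches Design
  - employee 7 (Nate): dept_id=3 -> matches Research
  - employee 8 (Wendy): dept_id=2 -> matches Design
  - employee 9 (Alice): dept_id=3 -> matches Research
So 1 of 9 rows is dropped.

SQL:
SELECT a.name, b.name AS department
FROM employees a
INNER JOIN departments b ON a.dept_id = b.id

Result:
name   | department
-------+-----------
Uma    | Research  
Dana   | Finance   
Olivia | Finance   
Sam    | Finance   
Eve    | Design    
Nate   | Research  
Wendy  | Design    
Alice  | Research  


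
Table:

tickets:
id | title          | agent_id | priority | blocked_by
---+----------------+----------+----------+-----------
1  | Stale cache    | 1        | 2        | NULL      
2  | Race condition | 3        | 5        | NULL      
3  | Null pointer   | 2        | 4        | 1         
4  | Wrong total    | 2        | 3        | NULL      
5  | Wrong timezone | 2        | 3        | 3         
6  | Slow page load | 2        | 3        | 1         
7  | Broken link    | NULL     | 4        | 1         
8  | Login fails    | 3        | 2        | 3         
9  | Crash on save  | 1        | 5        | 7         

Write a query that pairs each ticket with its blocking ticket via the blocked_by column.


This is a self-join: tickets is joined to a second copy of itself, matching each row's blocked_by to another row's id. Use LEFT JOIN so rows with blocked_by=NULL are kept.
  - ticket 1 (Stale cache): blocked_by=NULL -> NULL
  - ticket 2 (Race condition): blocked_by=NULL -> NULL
  - ticket 3 (Null pointer): blocked_by=1 -> Stale cache
  - ticket 4 (Wrong total): blocked_by=NULL -> NULL
  - ticket 5 (Wrong timezone): blocked_by=3 -> Null pointer
  - ticket 6 (Slow page load): blocked_by=1 -> Stale cache
  - ticket 7 (Broken link): blocked_by=1 -> Stale cache
  - ticket 8 (Login fails): blocked_by=3 -> Null pointer
  - ticket 9 (Crash on save): blocked_by=7 -> Broken link

SQL:
SELECT a.title AS item, b.title AS blocked_by
FROM tickets a
LEFT JOIN tickets b ON a.blocked_by = b.id

Result:
item           | blocked_by  
---------------+-------------
Stale cache    | NULL        
Race condition | NULL        
Null pointer   | Stale cache 
Wrong total    | NULL        
Wrong timezone | Null pointer
Slow page load | Stale cache 
Broken link    | Stale cache 
Login fails    | Null pointer
Crash on save  | Broken link 


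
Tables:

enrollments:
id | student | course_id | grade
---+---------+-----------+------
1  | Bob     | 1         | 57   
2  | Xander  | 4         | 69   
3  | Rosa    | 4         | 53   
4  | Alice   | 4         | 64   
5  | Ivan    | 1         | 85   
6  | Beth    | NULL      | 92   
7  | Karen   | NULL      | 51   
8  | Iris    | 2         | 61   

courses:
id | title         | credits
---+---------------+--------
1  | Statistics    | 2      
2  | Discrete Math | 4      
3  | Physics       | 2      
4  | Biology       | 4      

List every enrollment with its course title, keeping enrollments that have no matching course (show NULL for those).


LEFT JOIN keeps every row from enrollments (the left table); where course_id has no match in courses, the course columns become NULL. Walk through each enrollment:
  - enrollment 1 (Bob): course_id=1 -> matches Statistics
  - enrollment 2 (Xander): course_id=4 -> matches Biology
  - enrollment 3 (Rosa): course_id=4 -> matches Biology
  - enrollment 4 (Alice): course_id=4 -> matches Biology
  - enrollment 5 (Ivan): course_id=1 -> matches Statistics
  - enrollment 6 (Beth): course_id=NULL, no match -> kept with NULL
  - enrollment 7 (Karen): course_id=NULL, no match -> kept with NULL
  - enrollment 8 (Iris): course_id=2 -> matches Discrete Math
All 8 rows appear; 2 have NULL course.

SQL:
SELECT a.student, b.title AS course
FROM enrollments a
LEFT JOIN courses b ON a.course_id = b.id

Result:
student | course       
--------+--------------
Bob     | Statistics   
Xander  | Biology      
Rosa    | Biology      
Alice   | Biology      
Ivan    | Statistics   
Beth    | NULL         
Karen   | NULL         
Iris    | Discrete Math


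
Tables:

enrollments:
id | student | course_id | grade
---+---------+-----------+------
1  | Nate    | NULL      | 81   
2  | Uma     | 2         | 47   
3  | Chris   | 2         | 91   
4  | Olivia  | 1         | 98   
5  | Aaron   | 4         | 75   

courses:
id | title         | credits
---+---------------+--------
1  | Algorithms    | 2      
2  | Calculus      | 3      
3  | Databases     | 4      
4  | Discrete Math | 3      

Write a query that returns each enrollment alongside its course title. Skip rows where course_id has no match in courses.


INNER JOIN keeps only enrollments rows whose course_id matches an id in courses. Walk through each enrollment:
  - enrollment 1 (Nate): course_id=NULL, no match -> dropped
  - enrollment 2 (Uma): course_id=2 -> matches Calculus
  - enrollment 3 (Chris): course_id=2 -> matches Calculus
  - enrollment 4 (Olivia): course_id=1 -> matches Algorithms
  - enrollment 5 (Aaron): course_id=4 -> matches Discrete Math
So 1 of 5 rows is dropped.

SQL:
SELECT a.student, b.title AS course
FROM enrollments a
INNER JOIN courses b ON a.course_id = b.id

Result:
student | course       
--------+--------------
Uma     | Calculus     
Chris   | Calculus     
Olivia  | Algorithms   
Aaron   | Discrete Math


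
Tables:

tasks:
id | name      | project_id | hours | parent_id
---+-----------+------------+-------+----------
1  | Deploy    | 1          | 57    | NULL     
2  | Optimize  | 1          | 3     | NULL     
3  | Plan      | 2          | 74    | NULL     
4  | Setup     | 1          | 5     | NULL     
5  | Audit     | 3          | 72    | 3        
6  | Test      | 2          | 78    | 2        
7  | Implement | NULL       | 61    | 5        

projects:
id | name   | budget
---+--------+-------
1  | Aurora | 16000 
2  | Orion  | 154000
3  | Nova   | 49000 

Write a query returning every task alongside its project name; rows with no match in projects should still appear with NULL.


LEFT JOIN keeps every row from tasks (the left table); where project_id has no match in projects, the project columns become NULL. Walk through each task:
  - task 1 (Deploy): project_id=1 -> matches Aurora
  - task 2 (Optimize): project_id=1 -> matches Aurora
  - task 3 (Plan): project_id=2 -> matches Orion
  - task 4 (Setup): project_id=1 -> matches Aurora
  - task 5 (Audit): project_id=3 -> matches Nova
  - task 6 (Test): project_id=2 -> matches Orion
  - task 7 (Implement): project_id=NULL, no match -> kept with NULL
All 7 rows appear; 1 has NULL project.

SQL:
SELECT a.name, b.name AS project
FROM tasks a
LEFT JOIN projects b ON a.project_id = b.id

Result:
name      | project
----------+--------
Deploy    | Aurora 
Optimize  | Aurora 
Plan      | Orion  
Setup     | Aurora 
Audit     | Nova   
Test      | Orion  
Implement | NULL   


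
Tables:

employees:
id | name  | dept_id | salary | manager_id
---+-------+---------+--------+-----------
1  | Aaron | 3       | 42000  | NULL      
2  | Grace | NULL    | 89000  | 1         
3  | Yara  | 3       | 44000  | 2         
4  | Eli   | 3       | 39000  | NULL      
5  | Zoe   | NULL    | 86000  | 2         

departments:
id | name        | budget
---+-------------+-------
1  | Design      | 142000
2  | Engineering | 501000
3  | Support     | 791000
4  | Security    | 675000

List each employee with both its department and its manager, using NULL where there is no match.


Two LEFT JOINs from the same base table employees: one to departments via dept_id, one to employees itself via manager_id. Both are LEFT so every employee is preserved.
Match against departments:
  - employee 1 (Aaron): dept_id=3 -> matches Support
  - employee 2 (Grace): dept_id=NULL, no match -> kept with NULL
  - employee 3 (Yara): dept_id=3 -> matches Support
  - employee 4 (Eli): dept_id=3 -> matches Support
  - employee 5 (Zoe): dept_id=NULL, no match -> kept with NULL
Match against employees (self):
  - employee 1 (Aaron): manager_id=NULL -> NULL
  - employee 2 (Grace): manager_id=1 -> Aaron
  - employee 3 (Yara): manager_id=2 -> Grace
  - employee 4 (Eli): manager_id=NULL -> NULL
  - employee 5 (Zoe): manager_id=2 -> Grace

SQL:
SELECT a.name, b.name AS department, c.name AS manager
FROM employees a
LEFT JOIN departments b ON a.dept_id = b.id
LEFT JOIN employees c ON a.manager_id = c.id

Result:
name  | department | manager
------+------------+--------
Aaron | Support    | NULL   
Grace | NULL       | Aaron  
Yara  | Support    | Grace  
Eli   | Support    | NULL   
Zoe   | NULL       | Grace  


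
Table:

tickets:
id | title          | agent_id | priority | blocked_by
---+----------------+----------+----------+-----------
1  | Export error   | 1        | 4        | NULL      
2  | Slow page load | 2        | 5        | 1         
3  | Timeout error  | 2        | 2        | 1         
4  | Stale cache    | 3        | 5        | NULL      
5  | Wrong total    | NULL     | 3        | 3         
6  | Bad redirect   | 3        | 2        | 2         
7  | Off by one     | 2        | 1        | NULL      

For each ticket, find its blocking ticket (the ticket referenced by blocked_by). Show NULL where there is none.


This is a self-join: tickets is joined to a second copy of itself, matching each row's blocked_by to another row's id. Use LEFT JOIN so rows with blocked_by=NULL are kept.
  - ticket 1 (Export error): blocked_by=NULL -> NULL
  - ticket 2 (Slow page load): blocked_by=1 -> Export error
  - ticket 3 (Timeout error): blocked_by=1 -> Export error
  - ticket 4 (Stale cache): blocked_by=NULL -> NULL
  - ticket 5 (Wrong total): blocked_by=3 -> Timeout error
  - ticket 6 (Bad redirect): blocked_by=2 -> Slow page load
  - ticket 7 (Off by one): blocked_by=NULL -> NULL

SQL:
SELECT a.title AS item, b.title AS blocked_by
FROM tickets a
LEFT JOIN tickets b ON a.blocked_by = b.id

Result:
item           | blocked_by    
---------------+---------------
Export error   | NULL          
Slow page load | Export error  
Timeout error  | Export error  
Stale cache    | NULL          
Wrong total    | Timeout error 
Bad redirect   | Slow page load
Off by one     | NULL          


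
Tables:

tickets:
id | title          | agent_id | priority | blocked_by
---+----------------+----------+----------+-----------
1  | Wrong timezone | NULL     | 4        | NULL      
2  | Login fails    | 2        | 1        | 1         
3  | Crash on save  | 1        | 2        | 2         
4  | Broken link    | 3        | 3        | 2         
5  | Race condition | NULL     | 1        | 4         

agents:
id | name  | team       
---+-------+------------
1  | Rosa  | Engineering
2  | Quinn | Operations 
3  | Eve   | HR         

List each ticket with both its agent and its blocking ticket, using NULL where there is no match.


Two LEFT JOINs from the same base table tickets: one to agents via agent_id, one to tickets itself via blocked_by. Both are LEFT so every ticket is preserved.
Match against agents:
  - ticket 1 (Wrong timezone): agent_id=NULL, no match -> kept with NULL
  - ticket 2 (Login fails): agent_id=2 -> matches Quinn
  - ticket 3 (Crash on save): agent_id=1 -> matches Rosa
  - ticket 4 (Broken link): agent_id=3 -> matches Eve
  - ticket 5 (Race condition): agent_id=NULL, no match -> kept with NULL
Match against tickets (self):
  - ticket 1 (Wrong timezone): blocked_by=NULL -> NULL
  - ticket 2 (Login fails): blocked_by=1 -> Wrong timezone
  - ticket 3 (Crash on save): blocked_by=2 -> Login fails
  - ticket 4 (Broken link): blocked_by=2 -> Login fails
  - ticket 5 (Race condition): blocked_by=4 -> Broken link

SQL:
SELECT a.title, b.name AS agent, c.title AS blocked_by
FROM tickets a
LEFT JOIN agents b ON a.agent_id = b.id
LEFT JOIN tickets c ON a.blocked_by = c.id

Result:
title          | agent | blocked_by    
---------------+-------+---------------
Wrong timezone | NULL  | NULL          
Login fails    | Quinn | Wrong timezone
Crash on save  | Rosa  | Login fails   
Broken link    | Eve   | Login fails   
Race condition | NULL  | Broken link   


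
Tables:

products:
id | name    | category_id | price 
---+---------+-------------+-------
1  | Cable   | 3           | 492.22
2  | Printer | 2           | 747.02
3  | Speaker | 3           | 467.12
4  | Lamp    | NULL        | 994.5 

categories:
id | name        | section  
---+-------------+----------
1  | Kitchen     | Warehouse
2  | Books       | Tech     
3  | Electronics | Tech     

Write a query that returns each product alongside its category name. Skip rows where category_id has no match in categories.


INNER JOIN keeps only products rows whose category_id matches an id in categories. Walk through each product:
  - product 1 (Cable): category_id=3 -> matches Electronics
  - product 2 (Printer): category_id=2 -> matches Books
  - product 3 (Speaker): category_id=3 -> matches Electronics
  - product 4 (Lamp): category_id=NULL, no match -> dropped
So 1 of 4 rows is dropped.

SQL:
SELECT a.name, b.name AS category
FROM products a
INNER JOIN categories b ON a.category_id = b.id

Result:
name    | category   
--------+------------
Cable   | Electronics
Printer | Books      
Speaker | Electronics


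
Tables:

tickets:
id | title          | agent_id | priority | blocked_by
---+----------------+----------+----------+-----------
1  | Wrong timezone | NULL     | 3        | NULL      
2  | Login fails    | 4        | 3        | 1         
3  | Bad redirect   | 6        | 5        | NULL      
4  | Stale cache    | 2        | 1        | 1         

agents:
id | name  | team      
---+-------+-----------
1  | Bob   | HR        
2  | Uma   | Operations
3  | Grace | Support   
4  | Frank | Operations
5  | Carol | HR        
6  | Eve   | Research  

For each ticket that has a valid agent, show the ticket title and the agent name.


INNER JOIN keeps only tickets rows whose agent_id matches an id in agents. Walk through each ticket:
  - ticket 1 (Wrong timezone): agent_id=NULL, no match -> dropped
  - ticket 2 (Login fails): agent_id=4 -> matches Frank
  - ticket 3 (Bad redirect): agent_id=6 -> matches Eve
  - ticket 4 (Stale cache): agent_id=2 -> matches Uma
So 1 of 4 rows is dropped.

SQL:
SELECT a.title, b.name AS agent
FROM tickets a
INNER JOIN agents b ON a.agent_id = b.id

Result:
title        | agent
-------------+------
Login fails  | Frank
Bad redirect | Eve  
Stale cache  | Uma  


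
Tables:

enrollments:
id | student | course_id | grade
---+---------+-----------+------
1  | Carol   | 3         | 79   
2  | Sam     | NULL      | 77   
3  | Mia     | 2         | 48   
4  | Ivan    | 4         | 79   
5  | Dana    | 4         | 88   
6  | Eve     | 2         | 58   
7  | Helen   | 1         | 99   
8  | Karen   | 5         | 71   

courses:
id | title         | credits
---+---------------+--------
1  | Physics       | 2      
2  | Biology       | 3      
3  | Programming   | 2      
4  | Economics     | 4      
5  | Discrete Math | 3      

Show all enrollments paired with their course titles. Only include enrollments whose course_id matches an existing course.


INNER JOIN keeps only enrollments rows whose course_id matches an id in courses. Walk through each enrollment:
  - enrollment 1 (Carol): course_id=3 -> matches Programming
  - enrollment 2 (Sam): course_id=NULL, no match -> dropped
  - enrollment 3 (Mia): course_id=2 -> matches Biology
  - enrollment 4 (Ivan): course_id=4 -> matches Economics
  - enrollment 5 (Dana): course_id=4 -> matches Economics
  - enrollment 6 (Eve): course_id=2 -> matches Biology
  - enrollment 7 (Helen): course_id=1 -> matches Physics
  - enrollment 8 (Karen): course_id=5 -> matches Discrete Math
So 1 of 8 rows is dropped.

SQL:
SELECT a.student, b.title AS course
FROM enrollments a
INNER JOIN courses b ON a.course_id = b.id

Result:
student | course       
--------+--------------
Carol   | Programming  
Mia     | Biology      
Ivan    | Economics    
Dana    | Economics    
Eve     | Biology      
Helen   | Physics      
Karen   | Discrete Math


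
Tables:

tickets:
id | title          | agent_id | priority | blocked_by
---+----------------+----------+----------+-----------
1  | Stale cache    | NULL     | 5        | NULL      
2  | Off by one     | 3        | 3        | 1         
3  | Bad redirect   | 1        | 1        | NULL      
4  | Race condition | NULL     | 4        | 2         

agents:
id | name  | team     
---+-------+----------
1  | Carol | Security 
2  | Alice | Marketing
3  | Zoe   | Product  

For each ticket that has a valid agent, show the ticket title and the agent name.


INNER JOIN keeps only tickets rows whose agent_id matches an id in agents. Walk through each ticket:
  - ticket 1 (Stale cache): agent_id=NULL, no match -> dropped
  - ticket 2 (Off by one): agent_id=3 -> matches Zoe
  - ticket 3 (Bad redirect): agent_id=1 -> matches Carol
  - ticket 4 (Race condition): agent_id=NULL, no match -> dropped
So 2 of 4 rows are dropped.

SQL:
SELECT a.title, b.name AS agent
FROM tickets a
INNER JOIN agents b ON a.agent_id = b.id

Result:
title        | agent
-------------+------
Off by one   | Zoe  
Bad redirect | Carol


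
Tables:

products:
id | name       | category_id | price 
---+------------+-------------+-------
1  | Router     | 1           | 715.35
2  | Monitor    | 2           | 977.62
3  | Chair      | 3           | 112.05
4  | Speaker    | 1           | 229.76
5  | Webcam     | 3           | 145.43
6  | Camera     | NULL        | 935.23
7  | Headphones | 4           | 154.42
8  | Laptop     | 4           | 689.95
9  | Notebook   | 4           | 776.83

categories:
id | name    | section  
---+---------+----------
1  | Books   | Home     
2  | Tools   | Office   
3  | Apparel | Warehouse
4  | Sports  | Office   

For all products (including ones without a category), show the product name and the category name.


LEFT JOIN keeps every row from products (the left table); where category_id has no match in categories, the category columns become NULL. Walk through each product:
  - product 1 (Router): category_id=1 -> matches Books
  - product 2 (Monitor): category_id=2 -> matches Tools
  - product 3 (Chair): category_id=3 -> matches Apparel
  - product 4 (Speaker): category_id=1 -> matches Books
  - product 5 (Webcam): category_id=3 -> matches Apparel
  - product 6 (Camera): category_id=NULL, no match -> kept with NULL
  - product 7 (Headphones): category_id=4 -> matches Sports
  - product 8 (Laptop): category_id=4 -> matches Sports
  - product 9 (Notebook): category_id=4 -> matches Sports
All 9 rows appear; 1 has NULL category.

SQL:
SELECT a.name, b.name AS category
FROM products a
LEFT JOIN categories b ON a.category_id = b.id

Result:
name       | category
-----------+---------
Router     | Books   
Monitor    | Tools   
Chair      | Apparel 
Speaker    | Books   
Webcam     | Apparel 
Camera     | NULL    
Headphones | Sports  
Laptop     | Sports  
Notebook   | Sports  


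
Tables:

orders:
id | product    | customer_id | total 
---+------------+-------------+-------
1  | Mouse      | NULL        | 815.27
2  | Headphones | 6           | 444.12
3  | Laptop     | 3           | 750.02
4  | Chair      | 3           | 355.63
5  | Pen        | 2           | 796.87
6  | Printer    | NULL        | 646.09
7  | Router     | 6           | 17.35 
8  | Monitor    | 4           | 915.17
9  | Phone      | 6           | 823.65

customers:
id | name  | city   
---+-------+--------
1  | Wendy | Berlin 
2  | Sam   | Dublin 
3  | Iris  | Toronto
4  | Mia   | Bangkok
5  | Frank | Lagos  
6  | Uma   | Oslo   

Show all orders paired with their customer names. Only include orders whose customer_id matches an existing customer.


INNER JOIN keeps only orders rows whose customer_id matches an id in customers. Walk through each order:
  - order 1 (Mouse): customer_id=NULL, no match -> dropped
  - order 2 (Headphones): customer_id=6 -> matches Uma
  - order 3 (Laptop): customer_id=3 -> matches Iris
  - order 4 (Chair): customer_id=3 -> matches Iris
  - order 5 (Pen): customer_id=2 -> matches Sam
  - order 6 (Printer): customer_id=NULL, no match -> dropped
  - order 7 (Router): customer_id=6 -> matches Uma
  - order 8 (Monitor): customer_id=4 -> matches Mia
  - order 9 (Phone): customer_id=6 -> matches Uma
So 2 of 9 rows are dropped.

SQL:
SELECT a.product, b.name AS customer
FROM orders a
INNER JOIN customers b ON a.customer_id = b.id

Result:
product    | customer
-----------+---------
Headphones | Uma     
Laptop     | Iris    
Chair      | Iris    
Pen        | Sam     
Router     | Uma     
Monitor    | Mia     
Phone      | Uma     


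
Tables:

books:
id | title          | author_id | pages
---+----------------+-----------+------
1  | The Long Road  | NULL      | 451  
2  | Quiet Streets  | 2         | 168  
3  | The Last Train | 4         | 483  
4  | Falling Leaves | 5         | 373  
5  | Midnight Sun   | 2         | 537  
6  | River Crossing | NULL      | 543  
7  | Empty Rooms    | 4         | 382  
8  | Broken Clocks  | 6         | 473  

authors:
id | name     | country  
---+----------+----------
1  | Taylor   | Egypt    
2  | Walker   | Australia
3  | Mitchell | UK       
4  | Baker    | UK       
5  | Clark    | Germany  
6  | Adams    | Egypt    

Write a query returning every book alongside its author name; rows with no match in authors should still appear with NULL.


LEFT JOIN keeps every row from books (the left table); where author_id has no match in authors, the author columns become NULL. Walk through each book:
  - book 1 (The Long Road): author_id=NULL, no match -> kept with NULL
  - book 2 (Quiet Streets): author_id=2 -> matches Walker
  - book 3 (The Last Train): author_id=4 -> matches Baker
  - book 4 (Falling Leaves): author_id=5 -> matches Clark
  - book 5 (Midnight Sun): author_id=2 -> matches Walker
  - book 6 (River Crossing): author_id=NULL, no match -> kept with NULL
  - book 7 (Empty Rooms): author_id=4 -> matches Baker
  - book 8 (Broken Clocks): author_id=6 -> matches Adams
All 8 rows appear; 2 have NULL author.

SQL:
SELECT a.title, b.name AS author
FROM books a
LEFT JOIN authors b ON a.author_id = b.id

Result:
title          | author
---------------+-------
The Long Road  | NULL  
Quiet Streets  | Walker
The Last Train | Baker 
Falling Leaves | Clark 
Midnight Sun   | Walker
River Crossing | NULL  
Empty Rooms    | Baker 
Broken Clocks  | Adams 


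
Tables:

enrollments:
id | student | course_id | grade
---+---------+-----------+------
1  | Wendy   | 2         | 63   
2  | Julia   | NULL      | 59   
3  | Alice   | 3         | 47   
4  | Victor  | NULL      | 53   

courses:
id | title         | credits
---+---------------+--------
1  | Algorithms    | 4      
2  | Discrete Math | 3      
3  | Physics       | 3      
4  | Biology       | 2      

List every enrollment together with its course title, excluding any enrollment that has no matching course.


INNER JOIN keeps only enrollments rows whose course_id matches an id in courses. Walk through each enrollment:
  - enrollment 1 (Wendy): course_id=2 -> matches Discrete Math
  - enrollment 2 (Julia): course_id=NULL, no match -> dropped
  - enrollment 3 (Alice): course_id=3 -> matches Physics
  - enrollment 4 (Victor): course_id=NULL, no match -> dropped
So 2 of 4 rows are dropped.

SQL:
SELECT a.student, b.title AS course
FROM enrollments a
INNER JOIN courses b ON a.course_id = b.id

Result:
student | course       
--------+--------------
Wendy   | Discrete Math
Alice   | Physics      


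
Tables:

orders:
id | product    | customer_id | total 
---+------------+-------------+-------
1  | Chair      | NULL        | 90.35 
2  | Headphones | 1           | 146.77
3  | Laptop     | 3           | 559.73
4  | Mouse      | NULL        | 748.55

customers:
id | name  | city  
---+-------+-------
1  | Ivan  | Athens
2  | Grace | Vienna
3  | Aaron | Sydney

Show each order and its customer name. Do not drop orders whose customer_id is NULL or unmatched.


LEFT JOIN keeps every row from orders (the left table); where customer_id has no match in customers, the customer columns become NULL. Walk through each order:
  - order 1 (Chair): customer_id=NULL, no match -> kept with NULL
  - order 2 (Headphones): customer_id=1 -> matches Ivan
  - order 3 (Laptop): customer_id=3 -> matches Aaron
  - order 4 (Mouse): customer_id=NULL, no match -> kept with NULL
All 4 rows appear; 2 have NULL customer.

SQL:
SELECT a.product, b.name AS customer
FROM orders a
LEFT JOIN customers b ON a.customer_id = b.id

Result:
product    | customer
-----------+---------
Chair      | NULL    
Headphones | Ivan    
Laptop     | Aaron   
Mouse      | NULL    


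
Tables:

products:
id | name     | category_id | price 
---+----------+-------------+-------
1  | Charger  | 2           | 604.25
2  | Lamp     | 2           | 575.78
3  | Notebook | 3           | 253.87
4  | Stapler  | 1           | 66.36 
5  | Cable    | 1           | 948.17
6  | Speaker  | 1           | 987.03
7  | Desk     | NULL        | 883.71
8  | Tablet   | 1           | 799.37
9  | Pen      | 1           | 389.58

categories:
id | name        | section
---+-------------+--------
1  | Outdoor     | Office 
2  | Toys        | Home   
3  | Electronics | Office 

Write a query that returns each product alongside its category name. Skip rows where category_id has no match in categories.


INNER JOIN keeps only products rows whose category_id matches an id in categories. Walk through each product:
  - product 1 (Charger): category_id=2 -> matches Toys
  - product 2 (Lamp): category_id=2 -> matches Toys
  - product 3 (Notebook): category_id=3 -> matches Electronics
  - product 4 (Stapler): category_id=1 -> matches Outdoor
  - product 5 (Cable): category_id=1 -> matches Outdoor
  - product 6 (Speaker): category_id=1 -> matches Outdoor
  - product 7 (Desk): category_id=NULL, no match -> dropped
  - product 8 (Tablet): category_id=1 -> matches Outdoor
  - product 9 (Pen): category_id=1 -> matches Outdoor
So 1 of 9 rows is dropped.

SQL:
SELECT a.name, b.name AS category
FROM products a
INNER JOIN categories b ON a.category_id = b.id

Result:
name     | category   
---------+------------
Charger  | Toys       
Lamp     | Toys       
Notebook | Electronics
Stapler  | Outdoor    
Cable    | Outdoor    
Speaker  | Outdoor    
Tablet   | Outdoor    
Pen      | Outdoor    


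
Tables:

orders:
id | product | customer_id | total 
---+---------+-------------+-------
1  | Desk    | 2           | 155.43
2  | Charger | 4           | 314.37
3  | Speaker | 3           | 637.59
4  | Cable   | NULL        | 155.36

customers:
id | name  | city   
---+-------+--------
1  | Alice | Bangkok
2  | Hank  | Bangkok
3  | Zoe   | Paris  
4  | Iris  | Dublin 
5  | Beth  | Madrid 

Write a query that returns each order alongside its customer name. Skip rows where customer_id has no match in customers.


INNER JOIN keeps only orders rows whose customer_id matches an id in customers. Walk through each order:
  - order 1 (Desk): customer_id=2 -> matches Hank
  - order 2 (Charger): customer_id=4 -> matches Iris
  - order 3 (Speaker): customer_id=3 -> matches Zoe
  - order 4 (Cable): customer_id=NULL, no match -> dropped
So 1 of 4 rows is dropped.

SQL:
SELECT a.product, b.name AS customer
FROM orders a
INNER JOIN customers b ON a.customer_id = b.id

Result:
product | customer
--------+---------
Desk    | Hank    
Charger | Iris    
Speaker | Zoe     


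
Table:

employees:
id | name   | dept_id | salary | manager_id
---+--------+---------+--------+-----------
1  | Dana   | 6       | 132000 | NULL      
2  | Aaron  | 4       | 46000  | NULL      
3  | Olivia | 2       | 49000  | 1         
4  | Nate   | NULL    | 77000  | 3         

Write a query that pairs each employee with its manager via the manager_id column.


This is a self-join: employees is joined to a second copy of itself, matching each row's manager_id to another row's id. Use LEFT JOIN so rows with manager_id=NULL are kept.
  - employee 1 (Dana): manager_id=NULL -> NULL
  - employee 2 (Aaron): manager_id=NULL -> NULL
  - employee 3 (Olivia): manager_id=1 -> Dana
  - employee 4 (Nate): manager_id=3 -> Olivia

SQL:
SELECT a.name AS item, b.name AS manager
FROM employees a
LEFT JOIN employees b ON a.manager_id = b.id

Result:
item   | manager
-------+--------
Dana   | NULL   
Aaron  | NULL   
Olivia | Dana   
Nate   | Olivia 


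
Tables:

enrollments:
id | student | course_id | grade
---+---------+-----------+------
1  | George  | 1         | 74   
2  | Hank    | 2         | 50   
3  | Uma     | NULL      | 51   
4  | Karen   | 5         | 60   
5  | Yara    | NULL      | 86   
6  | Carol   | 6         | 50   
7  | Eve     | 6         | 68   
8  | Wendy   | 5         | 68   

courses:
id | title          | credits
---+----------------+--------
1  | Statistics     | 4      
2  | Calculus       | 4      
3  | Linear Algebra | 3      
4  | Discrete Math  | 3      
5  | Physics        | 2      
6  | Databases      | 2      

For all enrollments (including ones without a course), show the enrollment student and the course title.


LEFT JOIN keeps every row from enrollments (the left table); where course_id has no match in courses, the course columns become NULL. Walk through each enrollment:
  - enrollment 1 (George): course_id=1 -> matches Statistics
  - enrollment 2 (Hank): course_id=2 -> matches Calculus
  - enrollment 3 (Uma): course_id=NULL, no match -> kept with NULL
  - enrollment 4 (Karen): course_id=5 -> matches Physics
  - enrollment 5 (Yara): course_id=NULL, no match -> kept with NULL
  - enrollment 6 (Carol): course_id=6 -> matches Databases
  - enrollment 7 (Eve): course_id=6 -> matches Databases
  - enrollment 8 (Wendy): course_id=5 -> matches Physics
All 8 rows appear; 2 have NULL course.

SQL:
SELECT a.student, b.title AS course
FROM enrollments a
LEFT JOIN courses b ON a.course_id = b.id

Result:
student | course    
--------+-----------
George  | Statistics
Hank    | Calculus  
Uma     | NULL      
Karen   | Physics   
Yara    | NULL      
Carol   | Databases 
Eve     | Databases 
Wendy   | Physics   
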